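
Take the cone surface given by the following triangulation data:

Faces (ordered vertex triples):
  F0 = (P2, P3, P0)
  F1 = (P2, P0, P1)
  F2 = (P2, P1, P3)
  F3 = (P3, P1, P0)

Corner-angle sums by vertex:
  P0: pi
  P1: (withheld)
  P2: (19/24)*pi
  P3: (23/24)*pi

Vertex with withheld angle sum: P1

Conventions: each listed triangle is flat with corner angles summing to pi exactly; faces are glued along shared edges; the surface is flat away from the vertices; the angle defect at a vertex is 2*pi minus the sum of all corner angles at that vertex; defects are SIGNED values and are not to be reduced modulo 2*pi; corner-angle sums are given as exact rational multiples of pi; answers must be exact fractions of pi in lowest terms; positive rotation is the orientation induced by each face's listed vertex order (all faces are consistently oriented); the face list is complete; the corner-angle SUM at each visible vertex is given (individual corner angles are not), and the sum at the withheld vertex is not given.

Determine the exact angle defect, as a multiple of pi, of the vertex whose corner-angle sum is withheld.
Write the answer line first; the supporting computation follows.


Answer: defect(P1) = (3/4)*pi

V = 4, E = 6, F = 4; chi = V - E + F = 2
Gauss-Bonnet: total defect = 2*pi*chi = 4*pi; visible defects sum to (13/4)*pi


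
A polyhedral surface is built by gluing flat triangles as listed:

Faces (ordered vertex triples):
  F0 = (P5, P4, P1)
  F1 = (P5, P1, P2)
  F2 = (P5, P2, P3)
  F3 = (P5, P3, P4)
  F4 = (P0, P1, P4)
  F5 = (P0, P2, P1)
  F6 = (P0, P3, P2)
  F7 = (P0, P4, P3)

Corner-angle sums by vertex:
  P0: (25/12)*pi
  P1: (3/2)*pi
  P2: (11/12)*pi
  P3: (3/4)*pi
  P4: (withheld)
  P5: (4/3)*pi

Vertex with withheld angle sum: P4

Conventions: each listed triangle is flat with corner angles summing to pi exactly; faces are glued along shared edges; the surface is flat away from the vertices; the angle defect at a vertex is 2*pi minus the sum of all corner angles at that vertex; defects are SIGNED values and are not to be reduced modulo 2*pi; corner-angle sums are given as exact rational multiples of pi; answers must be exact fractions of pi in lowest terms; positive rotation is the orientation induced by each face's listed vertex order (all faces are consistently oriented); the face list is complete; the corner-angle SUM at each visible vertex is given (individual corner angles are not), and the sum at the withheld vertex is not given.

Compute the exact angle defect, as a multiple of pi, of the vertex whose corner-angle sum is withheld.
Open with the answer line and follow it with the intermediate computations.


Answer: defect(P4) = (7/12)*pi

V = 6, E = 12, F = 8; chi = V - E + F = 2
Gauss-Bonnet: total defect = 2*pi*chi = 4*pi; visible defects sum to (41/12)*pi


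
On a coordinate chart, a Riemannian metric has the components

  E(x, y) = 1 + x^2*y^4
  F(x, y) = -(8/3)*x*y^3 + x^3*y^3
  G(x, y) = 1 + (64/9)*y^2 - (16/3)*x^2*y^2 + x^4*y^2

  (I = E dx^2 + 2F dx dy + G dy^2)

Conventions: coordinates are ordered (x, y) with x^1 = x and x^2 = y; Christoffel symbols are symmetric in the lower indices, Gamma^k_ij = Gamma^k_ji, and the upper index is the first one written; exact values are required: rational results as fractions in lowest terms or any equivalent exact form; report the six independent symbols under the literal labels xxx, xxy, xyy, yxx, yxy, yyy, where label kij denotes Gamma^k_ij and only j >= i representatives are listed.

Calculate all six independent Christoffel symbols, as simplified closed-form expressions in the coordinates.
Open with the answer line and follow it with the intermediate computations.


Answer: Gamma_xxx = 9*x*y^4/(9*x^4*y^2 + 9*x^2*y^4 - 48*x^2*y^2 + 64*y^2 + 9), Gamma_xxy = 18*x^2*y^3/(9*x^4*y^2 + 9*x^2*y^4 - 48*x^2*y^2 + 64*y^2 + 9), Gamma_xyy = (9*x^3*y^2 - 24*x*y^2)/(9*x^4*y^2 + 9*x^2*y^4 - 48*x^2*y^2 + 64*y^2 + 9), Gamma_yxx = (9*x^2*y^3 - 24*y^3)/(9*x^4*y^2 + 9*x^2*y^4 - 48*x^2*y^2 + 64*y^2 + 9), Gamma_yxy = (18*x^3*y^2 - 48*x*y^2)/(9*x^4*y^2 + 9*x^2*y^4 - 48*x^2*y^2 + 64*y^2 + 9), Gamma_yyy = (9*x^4*y - 48*x^2*y + 64*y)/(9*x^4*y^2 + 9*x^2*y^4 - 48*x^2*y^2 + 64*y^2 + 9)

E = 1 + x^2*y^4; F = -(8/3)*x*y^3 + x^3*y^3; G = 1 + (64/9)*y^2 - (16/3)*x^2*y^2 + x^4*y^2
Gamma^k_ij = (1/2) g^{kl} (d_i g_jl + d_j g_il - d_l g_ij), with g^inv = (1/(EG-F^2)) [[G, -F], [-F, E]]
first partials: E_x = 2*x*y^4, E_y = 4*x^2*y^3, F_x = -(8/3)*y^3 + 3*x^2*y^3, F_y = -8*x*y^2 + 3*x^3*y^2, G_x = -(32/3)*x*y^2 + 4*x^3*y^2, G_y = (128/9)*y - (32/3)*x^2*y + 2*x^4*y
D = EG - F^2 = 1 + (64/9)*y^2 - (16/3)*x^2*y^2 + x^2*y^4 + x^4*y^2
expanded: Gamma^x_xx = (G E_x - 2F F_x + F E_y)/(2D), Gamma^x_xy = (G E_y - F G_x)/(2D), Gamma^x_yy = (2G F_y - G G_x - F G_y)/(2D), Gamma^y_xx = (2E F_x - E E_y - F E_x)/(2D), Gamma^y_xy = (E G_x - F E_y)/(2D), Gamma^y_yy = (E G_y - 2F F_y + F G_x)/(2D); substitute and cancel common factors


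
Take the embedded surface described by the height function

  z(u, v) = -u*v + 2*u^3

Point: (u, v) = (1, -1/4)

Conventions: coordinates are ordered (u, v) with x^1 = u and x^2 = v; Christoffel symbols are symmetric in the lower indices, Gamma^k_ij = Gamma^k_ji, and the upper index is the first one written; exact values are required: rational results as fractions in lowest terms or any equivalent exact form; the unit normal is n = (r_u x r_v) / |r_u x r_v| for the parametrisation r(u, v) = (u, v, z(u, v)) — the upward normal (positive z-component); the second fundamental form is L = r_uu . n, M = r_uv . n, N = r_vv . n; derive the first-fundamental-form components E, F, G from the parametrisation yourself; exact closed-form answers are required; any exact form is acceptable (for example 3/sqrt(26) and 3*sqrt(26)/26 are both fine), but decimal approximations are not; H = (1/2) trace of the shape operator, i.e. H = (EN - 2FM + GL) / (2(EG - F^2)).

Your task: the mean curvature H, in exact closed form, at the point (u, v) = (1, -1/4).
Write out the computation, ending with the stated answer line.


z_u = 25/4, z_v = -1, z_uu = 12, z_uv = -1, z_vv = 0
E = 641/16, F = -25/4, G = 2; answer radicand W^2 = 657/16
unnormalised second-form numerators: l = 12, m = -1, n = 0; L = l/sqrt(657/16), and similarly M = m/sqrt(W^2), N = n/sqrt(W^2)
H = (E*n - 2*F*m + G*l) / (2*(EG - F^2)*sqrt(W^2)); E*n - 2*F*m + G*l = 23/2, EG - F^2 = 657/16, so H = (92/657)/sqrt(657/16)

Answer: H = 368*sqrt(73)/143883


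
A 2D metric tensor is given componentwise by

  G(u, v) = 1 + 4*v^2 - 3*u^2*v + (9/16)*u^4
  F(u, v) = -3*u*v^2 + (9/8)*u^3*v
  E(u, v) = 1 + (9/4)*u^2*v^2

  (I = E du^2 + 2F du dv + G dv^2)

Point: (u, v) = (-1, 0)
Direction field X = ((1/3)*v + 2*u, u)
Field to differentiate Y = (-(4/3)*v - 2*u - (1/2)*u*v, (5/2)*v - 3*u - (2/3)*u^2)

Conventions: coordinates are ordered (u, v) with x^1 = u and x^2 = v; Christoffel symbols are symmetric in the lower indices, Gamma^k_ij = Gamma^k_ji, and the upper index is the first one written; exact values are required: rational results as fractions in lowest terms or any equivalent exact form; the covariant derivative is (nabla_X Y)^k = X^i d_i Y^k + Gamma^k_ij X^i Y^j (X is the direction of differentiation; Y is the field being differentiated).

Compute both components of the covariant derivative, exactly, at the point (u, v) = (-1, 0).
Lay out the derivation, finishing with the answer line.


E = 1, F = 0, G = 25/16 at the point
E_u = 0, E_v = 0, F_u = 0, F_v = -9/8, G_u = -9/4, G_v = -3
EG - F^2 = 25/16;  g^inv = (16/25) * [[25/16, 0], [0, 1]]
first-kind symbols [ij,l] = (1/2)(d_i g_jl + d_j g_il - d_l g_ij): [uu,u] = E_u/2 = 0, [uu,v] = F_u - E_v/2 = 0, [uv,u] = E_v/2 = 0, [uv,v] = G_u/2 = -9/8, [vv,u] = F_v - G_u/2 = 0, [vv,v] = G_v/2 = -3/2
Gamma^u_ij = (G*[ij,u] - F*[ij,v])/(EG - F^2), Gamma^v_ij = (E*[ij,v] - F*[ij,u])/(EG - F^2)
Gamma_uuu = 0, Gamma_uuv = 0, Gamma_uvv = 0, Gamma_vuu = 0, Gamma_vuv = -18/25, Gamma_vvv = -24/25
X = (-2, -1), Y = (2, 7/3) at the point

Answer: (nabla_X Y)^u = 29/6, (nabla_X Y)^v = 1181/150


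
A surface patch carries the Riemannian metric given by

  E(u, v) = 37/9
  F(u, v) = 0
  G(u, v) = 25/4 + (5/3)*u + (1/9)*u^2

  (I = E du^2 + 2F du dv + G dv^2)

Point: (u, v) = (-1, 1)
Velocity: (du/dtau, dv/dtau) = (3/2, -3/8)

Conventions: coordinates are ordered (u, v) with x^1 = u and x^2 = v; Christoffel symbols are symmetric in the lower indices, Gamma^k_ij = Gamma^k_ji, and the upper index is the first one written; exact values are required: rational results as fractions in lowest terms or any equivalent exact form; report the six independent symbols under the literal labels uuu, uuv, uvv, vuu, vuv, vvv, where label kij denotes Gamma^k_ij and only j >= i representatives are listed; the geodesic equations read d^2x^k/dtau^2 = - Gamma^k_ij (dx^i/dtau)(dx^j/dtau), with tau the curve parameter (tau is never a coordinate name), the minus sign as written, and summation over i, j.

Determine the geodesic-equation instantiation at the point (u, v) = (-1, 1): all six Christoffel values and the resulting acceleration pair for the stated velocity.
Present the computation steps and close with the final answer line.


E = 37/9, F = 0, G = 169/36 at the point
E_u = 0, E_v = 0, F_u = 0, F_v = 0, G_u = 13/9, G_v = 0
EG - F^2 = 6253/324;  g^inv = (324/6253) * [[169/36, 0], [0, 37/9]]
first-kind symbols [ij,l] = (1/2)(d_i g_jl + d_j g_il - d_l g_ij): [uu,u] = E_u/2 = 0, [uu,v] = F_u - E_v/2 = 0, [uv,u] = E_v/2 = 0, [uv,v] = G_u/2 = 13/18, [vv,u] = F_v - G_u/2 = -13/18, [vv,v] = G_v/2 = 0
Gamma^u_ij = (G*[ij,u] - F*[ij,v])/(EG - F^2), Gamma^v_ij = (E*[ij,v] - F*[ij,u])/(EG - F^2)
Gamma_uuu = 0, Gamma_uuv = 0, Gamma_uvv = -13/74, Gamma_vuu = 0, Gamma_vuv = 2/13, Gamma_vvv = 0
d^2u/dtau^2 = -(Gamma_uuu*(3/2)^2 + 2*Gamma_uuv*(3/2)*(-3/8) + Gamma_uvv*(-3/8)^2) = 117/4736
d^2v/dtau^2 = -(Gamma_vuu*(3/2)^2 + 2*Gamma_vuv*(3/2)*(-3/8) + Gamma_vvv*(-3/8)^2) = 9/52

Answer: Gamma_uuu = 0, Gamma_uuv = 0, Gamma_uvv = -13/74, Gamma_vuu = 0, Gamma_vuv = 2/13, Gamma_vvv = 0; accelerations (d^2u/dtau^2, d^2v/dtau^2) = (117/4736, 9/52)


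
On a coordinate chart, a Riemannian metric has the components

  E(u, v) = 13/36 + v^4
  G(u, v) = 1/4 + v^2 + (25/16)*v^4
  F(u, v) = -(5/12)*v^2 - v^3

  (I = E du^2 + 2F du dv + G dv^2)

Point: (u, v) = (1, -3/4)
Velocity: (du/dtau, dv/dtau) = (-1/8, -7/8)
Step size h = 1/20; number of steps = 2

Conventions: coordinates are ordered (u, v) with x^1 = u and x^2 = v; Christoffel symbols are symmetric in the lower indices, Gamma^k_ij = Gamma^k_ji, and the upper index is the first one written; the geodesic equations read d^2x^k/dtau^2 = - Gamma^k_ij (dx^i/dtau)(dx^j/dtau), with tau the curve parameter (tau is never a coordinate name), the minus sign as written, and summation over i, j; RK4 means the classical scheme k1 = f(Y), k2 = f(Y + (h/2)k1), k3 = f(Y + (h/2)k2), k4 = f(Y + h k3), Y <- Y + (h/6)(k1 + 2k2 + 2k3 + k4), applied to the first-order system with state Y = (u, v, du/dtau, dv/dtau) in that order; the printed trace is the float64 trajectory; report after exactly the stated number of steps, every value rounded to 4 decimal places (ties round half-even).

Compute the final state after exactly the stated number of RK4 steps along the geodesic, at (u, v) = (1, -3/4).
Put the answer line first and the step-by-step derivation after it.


Answer: u = 0.9927, v = -0.8327, du/dtau = -0.0271, dv/dtau = -0.7831

f(Y) = (du/dtau, dv/dtau, -Gamma^u_ij Y'^i Y'^j, -Gamma^v_ij Y'^i Y'^j) with the Gammas evaluated at the stage position; h = 0.050000; intermediate values shown to 6 dp
step 0: u = 1.0000, v = -0.7500, du/dtau = -0.1250, dv/dtau = -0.8750
step 1:
  k1: at (u, v) = (1.000000, -0.750000), (du/dtau, dv/dtau) = (-0.125000, -0.875000); Gamma_uuu = -0.186060, Gamma_uuv = -1.296847, Gamma_uvv = -1.176961, Gamma_vuu = 0.672313, Gamma_vuv = 0.186060, Gamma_vvv = -1.413804; k1 = (-0.125000, -0.875000, 1.187703, 1.031238)
  k2: at (u, v) = (0.996875, -0.771875), (du/dtau, dv/dtau) = (-0.095307, -0.849219); Gamma_uuu = -0.203175, Gamma_uuv = -1.344477, Gamma_uvv = -1.184519, Gamma_vuu = 0.687469, Gamma_vuv = 0.203175, Gamma_vvv = -1.398365; k2 = (-0.095307, -0.849219, 1.073724, 0.969330)
  k3: at (u, v) = (0.997617, -0.771230), (du/dtau, dv/dtau) = (-0.098157, -0.850767); Gamma_uuu = -0.202676, Gamma_uuv = -1.343127, Gamma_uvv = -1.184364, Gamma_vuu = 0.687039, Gamma_vuv = 0.202676, Gamma_vvv = -1.398825; k3 = (-0.098157, -0.850767, 1.083526, 0.972005)
  k4: at (u, v) = (0.995092, -0.792538), (du/dtau, dv/dtau) = (-0.070824, -0.826400); Gamma_uuu = -0.218937, Gamma_uuv = -1.385977, Gamma_uvv = -1.187404, Gamma_vuu = 0.700738, Gamma_vuv = 0.218937, Gamma_vvv = -1.383573; k4 = (-0.070824, -0.826400, 0.974259, 0.915749)
  Y <- Y + (h/6)(k1 + 2k2 + 2k3 + k4): u = 0.9951, v = -0.7925, du/dtau = -0.0710, dv/dtau = -0.8264
step 2:
  k1: at (u, v) = (0.995144, -0.792511), (du/dtau, dv/dtau) = (-0.071029, -0.826420); Gamma_uuu = -0.218917, Gamma_uuv = -1.385926, Gamma_uvv = -1.187403, Gamma_vuu = 0.700721, Gamma_vuv = 0.218917, Gamma_vvv = -1.383592; k1 = (-0.071029, -0.826420, 0.974772, 0.915715)
  k2: at (u, v) = (0.993368, -0.813172), (du/dtau, dv/dtau) = (-0.046660, -0.803527); Gamma_uuu = -0.234148, Gamma_uuv = -1.423928, Gamma_uvv = -1.186465, Gamma_vuu = 0.712978, Gamma_vuv = 0.234148, Gamma_vvv = -1.368768; k2 = (-0.046660, -0.803527, 0.873331, 0.864642)
  k3: at (u, v) = (0.993977, -0.812600), (du/dtau, dv/dtau) = (-0.049196, -0.804803); Gamma_uuu = -0.233734, Gamma_uuv = -1.422923, Gamma_uvv = -1.186540, Gamma_vuu = 0.712652, Gamma_vuv = 0.233734, Gamma_vvv = -1.369178; k3 = (-0.049196, -0.804803, 0.881774, 0.866595)
  k4: at (u, v) = (0.992684, -0.832752), (du/dtau, dv/dtau) = (-0.026941, -0.783090); Gamma_uuu = -0.247988, Gamma_uuv = -1.456666, Gamma_uvv = -1.182328, Gamma_vuu = 0.723668, Gamma_vuv = 0.247988, Gamma_vvv = -1.354812; k4 = (-0.026941, -0.783090, 0.786681, 0.819822)
  Y <- Y + (h/6)(k1 + 2k2 + 2k3 + k4): u = 0.9927, v = -0.8327, du/dtau = -0.0271, dv/dtau = -0.7831


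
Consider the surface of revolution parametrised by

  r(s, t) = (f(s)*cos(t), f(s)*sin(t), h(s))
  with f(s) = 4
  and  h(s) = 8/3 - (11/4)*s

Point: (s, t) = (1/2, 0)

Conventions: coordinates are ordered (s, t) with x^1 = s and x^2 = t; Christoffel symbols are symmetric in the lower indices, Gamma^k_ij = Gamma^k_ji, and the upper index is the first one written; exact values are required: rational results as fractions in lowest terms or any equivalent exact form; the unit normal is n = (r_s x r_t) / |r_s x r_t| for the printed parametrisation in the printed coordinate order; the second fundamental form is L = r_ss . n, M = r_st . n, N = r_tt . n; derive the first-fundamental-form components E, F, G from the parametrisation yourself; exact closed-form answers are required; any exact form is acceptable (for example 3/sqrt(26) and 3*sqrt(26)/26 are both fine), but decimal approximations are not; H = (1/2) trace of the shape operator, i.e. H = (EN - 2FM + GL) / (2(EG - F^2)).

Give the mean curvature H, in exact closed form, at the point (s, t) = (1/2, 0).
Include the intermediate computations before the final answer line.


f = 4, f' = 0, f'' = 0, h' = -11/4, h'' = 0
E = 121/16, F = 0, G = 16; answer radicand W^2 = 121/16
unnormalised second-form numerators: l = 0, m = 0, n = -11; L = l/sqrt(121/16), and similarly M = m/sqrt(W^2), N = n/sqrt(W^2)
H = (E*n - 2*F*m + G*l) / (2*(EG - F^2)*sqrt(W^2)); E*n - 2*F*m + G*l = -1331/16, EG - F^2 = 121, so H = (-11/32)/sqrt(121/16)

Answer: H = -1/8


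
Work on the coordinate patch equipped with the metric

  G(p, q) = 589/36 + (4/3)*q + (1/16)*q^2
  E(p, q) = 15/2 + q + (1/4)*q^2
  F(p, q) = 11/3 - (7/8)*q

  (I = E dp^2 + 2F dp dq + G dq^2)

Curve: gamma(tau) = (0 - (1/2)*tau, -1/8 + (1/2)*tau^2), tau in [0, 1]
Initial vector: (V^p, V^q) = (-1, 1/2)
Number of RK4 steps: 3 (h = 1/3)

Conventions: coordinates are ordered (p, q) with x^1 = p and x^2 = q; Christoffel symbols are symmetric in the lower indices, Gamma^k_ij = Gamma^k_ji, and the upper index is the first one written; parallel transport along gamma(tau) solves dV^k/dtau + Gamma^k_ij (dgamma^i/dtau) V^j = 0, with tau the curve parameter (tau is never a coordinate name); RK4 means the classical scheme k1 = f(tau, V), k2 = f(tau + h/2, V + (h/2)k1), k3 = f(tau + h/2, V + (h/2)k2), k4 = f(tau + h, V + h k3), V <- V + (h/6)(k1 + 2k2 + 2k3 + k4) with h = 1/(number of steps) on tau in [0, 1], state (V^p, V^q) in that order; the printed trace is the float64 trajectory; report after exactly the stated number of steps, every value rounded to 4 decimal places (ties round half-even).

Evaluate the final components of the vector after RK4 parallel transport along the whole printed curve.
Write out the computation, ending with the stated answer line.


gamma'(tau) = (-1/2, tau); f(tau, V)^k = -Gamma^k_ij(gamma(tau)) gamma'^i(tau) V^j; h = 1/3; intermediate values shown to 6 dp
curve data and Christoffel symbols at the stage parameters:
  tau = 0.000000: gamma = (0.000000, -0.125000), gamma' = (-0.500000, 0.000000); Gamma_ppp = 0.016818, Gamma_ppq = 0.072132, Gamma_pqq = -0.158285, Gamma_qpp = -0.032865, Gamma_qpq = -0.016818, Gamma_qqq = 0.077586
  tau = 0.166667: gamma = (-0.083333, -0.111111), gamma' = (-0.500000, 0.166667); Gamma_ppp = 0.016818, Gamma_ppq = 0.072447, Gamma_pqq = -0.157735, Gamma_qpp = -0.033029, Gamma_qpq = -0.016818, Gamma_qqq = 0.077306
  tau = 0.333333: gamma = (-0.166667, -0.069444), gamma' = (-0.500000, 0.333333); Gamma_ppp = 0.016811, Gamma_ppq = 0.073374, Gamma_pqq = -0.156094, Gamma_qpp = -0.033518, Gamma_qpq = -0.016811, Gamma_qqq = 0.076475
  tau = 0.500000: gamma = (-0.250000, 0.000000), gamma' = (-0.500000, 0.500000); Gamma_ppp = 0.016779, Gamma_ppq = 0.074870, Gamma_pqq = -0.153394, Gamma_qpp = -0.034321, Gamma_qpq = -0.016779, Gamma_qqq = 0.075124
  tau = 0.666667: gamma = (-0.333333, 0.097222), gamma' = (-0.500000, 0.666667); Gamma_ppp = 0.016692, Gamma_ppq = 0.076858, Gamma_pqq = -0.149684, Gamma_qpp = -0.035418, Gamma_qpq = -0.016692, Gamma_qqq = 0.073302
  tau = 0.833333: gamma = (-0.416667, 0.222222), gamma' = (-0.500000, 0.833333); Gamma_ppp = 0.016515, Gamma_ppq = 0.079241, Gamma_pqq = -0.145036, Gamma_qpp = -0.036788, Gamma_qpq = -0.016515, Gamma_qqq = 0.071075
  tau = 1.000000: gamma = (-0.500000, 0.375000), gamma' = (-0.500000, 1.000000); Gamma_ppp = 0.016208, Gamma_ppq = 0.081903, Gamma_pqq = -0.139537, Gamma_qpp = -0.038403, Gamma_qpq = -0.016208, Gamma_qqq = 0.068522
step 0: V^p = -1.0000, V^q = 0.5000
step 1: k1 = (0.009624, 0.012228), k2 = (0.035043, 0.002999), k3 = (0.034932, 0.002974), k4 = (0.060313, -0.005957); V <- V + (h/6)(k1 + 2k2 + 2k3 + k4): V^p = -0.9883, V^q = 0.5010
step 2: k1 = (0.060314, -0.005958), k2 = (0.085483, -0.014396), k3 = (0.085200, -0.014368), k4 = (0.109762, -0.022074); V <- V + (h/6)(k1 + 2k2 + 2k3 + k4): V^p = -0.9599, V^q = 0.4963
step 3: k1 = (0.109766, -0.022076), k2 = (0.133456, -0.028882), k3 = (0.133046, -0.028823), k4 = (0.155403, -0.034550); V <- V + (h/6)(k1 + 2k2 + 2k3 + k4): V^p = -0.9156, V^q = 0.4867

Answer: V^p = -0.9156, V^q = 0.4867


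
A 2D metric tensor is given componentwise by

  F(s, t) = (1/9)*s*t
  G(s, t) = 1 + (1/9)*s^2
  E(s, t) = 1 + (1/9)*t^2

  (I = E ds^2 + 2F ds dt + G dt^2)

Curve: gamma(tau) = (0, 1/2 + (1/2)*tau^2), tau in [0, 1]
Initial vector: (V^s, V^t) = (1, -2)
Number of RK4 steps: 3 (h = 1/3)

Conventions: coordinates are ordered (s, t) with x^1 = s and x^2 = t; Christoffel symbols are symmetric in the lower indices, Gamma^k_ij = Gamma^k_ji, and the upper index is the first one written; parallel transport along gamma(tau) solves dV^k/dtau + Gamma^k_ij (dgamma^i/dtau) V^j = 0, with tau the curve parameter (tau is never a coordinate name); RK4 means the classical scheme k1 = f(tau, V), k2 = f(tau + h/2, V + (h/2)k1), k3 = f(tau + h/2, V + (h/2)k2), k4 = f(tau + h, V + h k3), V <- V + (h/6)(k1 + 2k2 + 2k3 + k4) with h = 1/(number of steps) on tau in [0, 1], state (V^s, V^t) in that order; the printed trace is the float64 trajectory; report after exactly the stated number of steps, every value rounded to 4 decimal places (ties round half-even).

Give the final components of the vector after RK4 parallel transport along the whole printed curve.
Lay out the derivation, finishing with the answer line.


gamma'(tau) = (0, tau); f(tau, V)^k = -Gamma^k_ij(gamma(tau)) gamma'^i(tau) V^j; h = 1/3; intermediate values shown to 6 dp
curve data and Christoffel symbols at the stage parameters:
  tau = 0.000000: gamma = (0.000000, 0.500000), gamma' = (0.000000, 0.000000); Gamma_sss = 0.000000, Gamma_sst = 0.054054, Gamma_stt = 0.000000, Gamma_tss = 0.000000, Gamma_tst = 0.000000, Gamma_ttt = 0.000000
  tau = 0.166667: gamma = (0.000000, 0.513889), gamma' = (0.000000, 0.166667); Gamma_sss = 0.000000, Gamma_sst = 0.055471, Gamma_stt = 0.000000, Gamma_tss = 0.000000, Gamma_tst = 0.000000, Gamma_ttt = 0.000000
  tau = 0.333333: gamma = (0.000000, 0.555556), gamma' = (0.000000, 0.333333); Gamma_sss = 0.000000, Gamma_sst = 0.059682, Gamma_stt = 0.000000, Gamma_tss = 0.000000, Gamma_tst = 0.000000, Gamma_ttt = 0.000000
  tau = 0.500000: gamma = (0.000000, 0.625000), gamma' = (0.000000, 0.500000); Gamma_sss = 0.000000, Gamma_sst = 0.066556, Gamma_stt = 0.000000, Gamma_tss = 0.000000, Gamma_tst = 0.000000, Gamma_ttt = 0.000000
  tau = 0.666667: gamma = (0.000000, 0.722222), gamma' = (0.000000, 0.666667); Gamma_sss = 0.000000, Gamma_sst = 0.075851, Gamma_stt = 0.000000, Gamma_tss = 0.000000, Gamma_tst = 0.000000, Gamma_ttt = 0.000000
  tau = 0.833333: gamma = (0.000000, 0.847222), gamma' = (0.000000, 0.833333); Gamma_sss = 0.000000, Gamma_sst = 0.087183, Gamma_stt = 0.000000, Gamma_tss = 0.000000, Gamma_tst = 0.000000, Gamma_ttt = 0.000000
  tau = 1.000000: gamma = (0.000000, 1.000000), gamma' = (0.000000, 1.000000); Gamma_sss = 0.000000, Gamma_sst = 0.100000, Gamma_stt = 0.000000, Gamma_tss = 0.000000, Gamma_tst = 0.000000, Gamma_ttt = 0.000000
step 0: V^s = 1.0000, V^t = -2.0000
step 1: k1 = (0.000000, 0.000000), k2 = (-0.009245, 0.000000), k3 = (-0.009231, 0.000000), k4 = (-0.019833, 0.000000); V <- V + (h/6)(k1 + 2k2 + 2k3 + k4): V^s = 0.9968, V^t = -2.0000
step 2: k1 = (-0.019831, 0.000000), k2 = (-0.033063, 0.000000), k3 = (-0.032990, 0.000000), k4 = (-0.049852, 0.000000); V <- V + (h/6)(k1 + 2k2 + 2k3 + k4): V^s = 0.9856, V^t = -2.0000
step 3: k1 = (-0.049841, 0.000000), k2 = (-0.071005, 0.000000), k3 = (-0.070749, 0.000000), k4 = (-0.096205, 0.000000); V <- V + (h/6)(k1 + 2k2 + 2k3 + k4): V^s = 0.9618, V^t = -2.0000

Answer: V^s = 0.9618, V^t = -2.0000


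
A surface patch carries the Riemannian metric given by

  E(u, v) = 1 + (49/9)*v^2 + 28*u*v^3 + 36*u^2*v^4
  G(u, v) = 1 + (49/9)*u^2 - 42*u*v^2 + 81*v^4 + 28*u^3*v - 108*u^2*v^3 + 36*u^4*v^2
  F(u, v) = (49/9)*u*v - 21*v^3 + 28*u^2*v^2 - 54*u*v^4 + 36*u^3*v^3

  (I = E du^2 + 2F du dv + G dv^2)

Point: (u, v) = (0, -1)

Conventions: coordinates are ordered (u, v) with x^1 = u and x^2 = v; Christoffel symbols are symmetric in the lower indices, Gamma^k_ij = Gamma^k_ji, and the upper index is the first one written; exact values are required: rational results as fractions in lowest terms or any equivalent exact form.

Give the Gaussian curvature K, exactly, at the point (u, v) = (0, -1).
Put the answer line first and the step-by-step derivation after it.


Answer: K = 8307/619369

E = 58/9, F = 21, G = 82, EG - F^2 = 787/9 at the point
E_u = -28, E_v = -98/9, F_u = -535/9, F_v = -63, G_u = -42, G_v = -324
E_vv = 98/9, F_uv = 1993/9, G_uu = 2042/9
Compute both Brioschi determinants and normalise by (EG - F^2)^2.
M1 = [[-E_vv/2 + F_uv - G_uu/2, E_u/2, F_u - E_v/2], [F_v - G_u/2, E, F], [G_v/2, F, G]] = [[923/9, -14, -54], [-42, 58/9, 21], [-162, 21, 82]]; det M1 = -29815/81
M2 = [[0, E_v/2, G_u/2], [E_v/2, E, F], [G_u/2, F, G]] = [[0, -49/9, -21], [-49/9, 58/9, 21], [-21, 21, 82]]; det M2 = -38122/81
det M1 - det M2 = 923/9; K = 923/9 / (787/9)^2 = 8307/619369


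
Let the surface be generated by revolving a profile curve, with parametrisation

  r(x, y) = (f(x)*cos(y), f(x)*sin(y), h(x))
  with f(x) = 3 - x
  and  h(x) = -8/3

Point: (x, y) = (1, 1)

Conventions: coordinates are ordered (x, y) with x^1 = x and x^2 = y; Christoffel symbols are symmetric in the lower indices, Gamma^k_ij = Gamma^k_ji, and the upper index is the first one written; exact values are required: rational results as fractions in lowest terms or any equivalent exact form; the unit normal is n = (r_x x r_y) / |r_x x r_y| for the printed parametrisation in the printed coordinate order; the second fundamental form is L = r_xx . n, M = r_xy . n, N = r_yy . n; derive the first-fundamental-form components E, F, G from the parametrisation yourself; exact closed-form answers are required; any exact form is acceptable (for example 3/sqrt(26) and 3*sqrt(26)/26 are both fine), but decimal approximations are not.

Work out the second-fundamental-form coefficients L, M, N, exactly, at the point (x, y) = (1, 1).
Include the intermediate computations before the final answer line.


f = 2, f' = -1, f'' = 0, h' = 0, h'' = 0
E = 1, F = 0, G = 4; answer radicand W^2 = 1
unnormalised second-form numerators: l = 0, m = 0, n = 0; L = l/sqrt(1), and similarly M = m/sqrt(W^2), N = n/sqrt(W^2)

Answer: L = 0, M = 0, N = 0


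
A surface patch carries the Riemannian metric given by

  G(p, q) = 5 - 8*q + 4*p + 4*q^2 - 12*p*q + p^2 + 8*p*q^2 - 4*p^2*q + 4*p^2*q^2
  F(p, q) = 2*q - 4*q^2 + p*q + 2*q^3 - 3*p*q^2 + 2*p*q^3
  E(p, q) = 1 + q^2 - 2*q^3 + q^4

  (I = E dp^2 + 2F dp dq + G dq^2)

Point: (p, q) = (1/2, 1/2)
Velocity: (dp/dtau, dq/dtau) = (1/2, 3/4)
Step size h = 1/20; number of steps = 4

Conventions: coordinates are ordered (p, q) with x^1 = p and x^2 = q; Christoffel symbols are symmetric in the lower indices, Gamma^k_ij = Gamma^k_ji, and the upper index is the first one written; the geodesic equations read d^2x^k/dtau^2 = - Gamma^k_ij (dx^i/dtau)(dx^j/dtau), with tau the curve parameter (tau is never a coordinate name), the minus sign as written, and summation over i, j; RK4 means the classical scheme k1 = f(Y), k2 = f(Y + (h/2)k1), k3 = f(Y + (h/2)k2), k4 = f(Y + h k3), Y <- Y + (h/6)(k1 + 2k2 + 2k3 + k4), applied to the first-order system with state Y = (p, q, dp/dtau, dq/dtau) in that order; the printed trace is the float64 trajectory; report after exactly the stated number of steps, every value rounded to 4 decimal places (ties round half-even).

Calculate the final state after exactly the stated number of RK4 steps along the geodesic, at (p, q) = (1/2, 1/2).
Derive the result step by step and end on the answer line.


f(Y) = (dp/dtau, dq/dtau, -Gamma^p_ij Y'^i Y'^j, -Gamma^q_ij Y'^i Y'^j) with the Gammas evaluated at the stage position; h = 0.050000; intermediate values shown to 6 dp
step 0: p = 0.5000, q = 0.5000, dp/dtau = 0.5000, dq/dtau = 0.7500
step 1:
  k1: at (p, q) = (0.500000, 0.500000), (dp/dtau, dq/dtau) = (0.500000, 0.750000); Gamma_ppp = 0.000000, Gamma_ppq = 0.000000, Gamma_pqq = -0.363636, Gamma_qpp = 0.000000, Gamma_qpq = 0.000000, Gamma_qqq = -1.454545; k1 = (0.500000, 0.750000, 0.204545, 0.818182)
  k2: at (p, q) = (0.512500, 0.518750), (dp/dtau, dq/dtau) = (0.505114, 0.770455); Gamma_ppp = 0.000000, Gamma_ppq = -0.004796, Gamma_pqq = -0.386858, Gamma_qpp = 0.000000, Gamma_qpq = -0.018120, Gamma_qqq = -1.461718; k2 = (0.505114, 0.770455, 0.233372, 0.881780)
  k3: at (p, q) = (0.512628, 0.519261), (dp/dtau, dq/dtau) = (0.505834, 0.772045); Gamma_ppp = 0.000000, Gamma_ppq = -0.004934, Gamma_pqq = -0.387443, Gamma_qpp = 0.000000, Gamma_qpq = -0.018612, Gamma_qqq = -1.461634; k3 = (0.505834, 0.772045, 0.234790, 0.885748)
  k4: at (p, q) = (0.525292, 0.538602), (dp/dtau, dq/dtau) = (0.511739, 0.794287); Gamma_ppp = 0.000000, Gamma_ppq = -0.010427, Gamma_pqq = -0.411987, Gamma_qpp = 0.000000, Gamma_qpq = -0.037016, Gamma_qqq = -1.462605; k4 = (0.511739, 0.794287, 0.268396, 0.952838)
  Y <- Y + (h/6)(k1 + 2k2 + 2k3 + k4): p = 0.5253, q = 0.5386, dp/dtau = 0.5117, dq/dtau = 0.7942
step 2:
  k1: at (p, q) = (0.525280, 0.538577), (dp/dtau, dq/dtau) = (0.511744, 0.794217); Gamma_ppp = 0.000000, Gamma_ppq = -0.010419, Gamma_pqq = -0.411957, Gamma_qpp = 0.000000, Gamma_qpq = -0.036992, Gamma_qqq = -1.462613; k1 = (0.511744, 0.794217, 0.268324, 0.952659)
  k2: at (p, q) = (0.538074, 0.558433), (dp/dtau, dq/dtau) = (0.518452, 0.818034); Gamma_ppp = 0.000000, Gamma_ppq = -0.016623, Gamma_pqq = -0.437544, Gamma_qpp = 0.000000, Gamma_qpq = -0.055294, Gamma_qqq = -1.455463; k2 = (0.518452, 0.818034, 0.306895, 1.020867)
  k3: at (p, q) = (0.538242, 0.559028), (dp/dtau, dq/dtau) = (0.519416, 0.819739); Gamma_ppp = 0.000000, Gamma_ppq = -0.016817, Gamma_pqq = -0.438243, Gamma_qpp = 0.000000, Gamma_qpq = -0.055831, Gamma_qqq = -1.454911; k3 = (0.519416, 0.819739, 0.308808, 1.025203)
  k4: at (p, q) = (0.551251, 0.579564), (dp/dtau, dq/dtau) = (0.527184, 0.845477); Gamma_ppp = 0.000000, Gamma_ppq = -0.023838, Gamma_pqq = -0.464761, Gamma_qpp = 0.000000, Gamma_qpq = -0.073680, Gamma_qqq = -1.436516; k4 = (0.527184, 0.845477, 0.353476, 1.092549)
  Y <- Y + (h/6)(k1 + 2k2 + 2k3 + k4): p = 0.5512, q = 0.5795, dp/dtau = 0.5272, dq/dtau = 0.8454
step 3:
  k1: at (p, q) = (0.551236, 0.579538), (dp/dtau, dq/dtau) = (0.527187, 0.845362); Gamma_ppp = 0.000000, Gamma_ppq = -0.023828, Gamma_pqq = -0.464727, Gamma_qpp = 0.000000, Gamma_qpq = -0.073657, Gamma_qqq = -1.436549; k1 = (0.527187, 0.845362, 0.353350, 1.092264)
  k2: at (p, q) = (0.564416, 0.600672), (dp/dtau, dq/dtau) = (0.536021, 0.872668); Gamma_ppp = 0.000000, Gamma_ppq = -0.031632, Gamma_pqq = -0.491556, Gamma_qpp = 0.000000, Gamma_qpq = -0.090336, Gamma_qqq = -1.403801; k2 = (0.536021, 0.872668, 0.403937, 1.153578)
  k3: at (p, q) = (0.564636, 0.601354), (dp/dtau, dq/dtau) = (0.537286, 0.874201); Gamma_ppp = 0.000000, Gamma_ppq = -0.031892, Gamma_pqq = -0.492325, Gamma_qpp = 0.000000, Gamma_qpq = -0.090840, Gamma_qqq = -1.402330; k3 = (0.537286, 0.874201, 0.406208, 1.157035)
  k4: at (p, q) = (0.578100, 0.623248), (dp/dtau, dq/dtau) = (0.547498, 0.903214); Gamma_ppp = 0.000000, Gamma_ppq = -0.040519, Gamma_pqq = -0.518814, Gamma_qpp = 0.000000, Gamma_qpq = -0.105435, Gamma_qqq = -1.350021; k4 = (0.547498, 0.903214, 0.463320, 1.205617)
  Y <- Y + (h/6)(k1 + 2k2 + 2k3 + k4): p = 0.5781, q = 0.6232, dp/dtau = 0.5475, dq/dtau = 0.9030
step 4:
  k1: at (p, q) = (0.578080, 0.623224), (dp/dtau, dq/dtau) = (0.547495, 0.903021); Gamma_ppp = 0.000000, Gamma_ppq = -0.040509, Gamma_pqq = -0.518784, Gamma_qpp = 0.000000, Gamma_qpq = -0.105421, Gamma_qqq = -1.350086; k1 = (0.547495, 0.903021, 0.463096, 1.205164)
  k2: at (p, q) = (0.591767, 0.645799), (dp/dtau, dq/dtau) = (0.559073, 0.933150); Gamma_ppp = 0.000000, Gamma_ppq = -0.049797, Gamma_pqq = -0.543663, Gamma_qpp = 0.000000, Gamma_qpq = -0.116653, Gamma_qqq = -1.273563; k2 = (0.559073, 0.933150, 0.525363, 1.230695)
  k3: at (p, q) = (0.592057, 0.646552), (dp/dtau, dq/dtau) = (0.560629, 0.933788); Gamma_ppp = 0.000000, Gamma_ppq = -0.050109, Gamma_pqq = -0.544358, Gamma_qpp = 0.000000, Gamma_qpq = -0.116953, Gamma_qqq = -1.270506; k3 = (0.560629, 0.933788, 0.527124, 1.230284)
  k4: at (p, q) = (0.606111, 0.669913), (dp/dtau, dq/dtau) = (0.573851, 0.964535); Gamma_ppp = 0.000000, Gamma_ppq = -0.059868, Gamma_pqq = -0.565901, Gamma_qpp = 0.000000, Gamma_qpq = -0.122968, Gamma_qqq = -1.162364; k4 = (0.573851, 0.964535, 0.592747, 1.217506)
  Y <- Y + (h/6)(k1 + 2k2 + 2k3 + k4): p = 0.6061, q = 0.6699, dp/dtau = 0.5738, dq/dtau = 0.9642

Answer: p = 0.6061, q = 0.6699, dp/dtau = 0.5738, dq/dtau = 0.9642


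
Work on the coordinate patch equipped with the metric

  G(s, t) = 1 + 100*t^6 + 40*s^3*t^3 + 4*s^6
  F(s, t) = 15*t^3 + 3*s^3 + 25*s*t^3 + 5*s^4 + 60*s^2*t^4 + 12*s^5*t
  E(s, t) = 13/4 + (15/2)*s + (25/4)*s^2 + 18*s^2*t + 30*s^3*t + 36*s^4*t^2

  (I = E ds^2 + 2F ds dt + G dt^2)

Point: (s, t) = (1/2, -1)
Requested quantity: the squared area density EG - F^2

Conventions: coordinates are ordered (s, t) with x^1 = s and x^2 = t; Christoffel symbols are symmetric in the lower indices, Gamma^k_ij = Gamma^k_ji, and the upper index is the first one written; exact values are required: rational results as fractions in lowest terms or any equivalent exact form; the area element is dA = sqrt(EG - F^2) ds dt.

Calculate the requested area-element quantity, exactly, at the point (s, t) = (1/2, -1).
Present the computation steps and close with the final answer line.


E = 41/16, F = -195/16, G = 1537/16; EG - F^2 = 781/8

Answer: EG - F^2 = 781/8


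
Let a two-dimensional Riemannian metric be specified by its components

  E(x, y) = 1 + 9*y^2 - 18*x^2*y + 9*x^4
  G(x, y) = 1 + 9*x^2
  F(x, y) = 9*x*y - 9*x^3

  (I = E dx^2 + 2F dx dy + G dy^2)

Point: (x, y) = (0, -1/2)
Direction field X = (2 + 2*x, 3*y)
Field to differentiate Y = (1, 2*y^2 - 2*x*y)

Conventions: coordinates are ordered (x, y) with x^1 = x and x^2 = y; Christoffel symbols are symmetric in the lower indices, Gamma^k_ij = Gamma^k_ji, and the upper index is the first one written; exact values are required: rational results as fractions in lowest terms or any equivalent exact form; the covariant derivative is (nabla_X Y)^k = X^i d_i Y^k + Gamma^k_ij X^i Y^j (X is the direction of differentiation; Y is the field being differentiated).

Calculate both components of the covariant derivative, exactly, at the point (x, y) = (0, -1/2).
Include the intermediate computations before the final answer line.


E = 13/4, F = 0, G = 1 at the point
E_x = 0, E_y = -9, F_x = -9/2, F_y = 0, G_x = 0, G_y = 0
EG - F^2 = 13/4;  g^inv = (4/13) * [[1, 0], [0, 13/4]]
first-kind symbols [ij,l] = (1/2)(d_i g_jl + d_j g_il - d_l g_ij): [xx,x] = E_x/2 = 0, [xx,y] = F_x - E_y/2 = 0, [xy,x] = E_y/2 = -9/2, [xy,y] = G_x/2 = 0, [yy,x] = F_y - G_x/2 = 0, [yy,y] = G_y/2 = 0
Gamma^x_ij = (G*[ij,x] - F*[ij,y])/(EG - F^2), Gamma^y_ij = (E*[ij,y] - F*[ij,x])/(EG - F^2)
Gamma_xxx = 0, Gamma_xxy = -18/13, Gamma_xyy = 0, Gamma_yxx = 0, Gamma_yxy = 0, Gamma_yyy = 0
X = (2, -3/2), Y = (1, 1/2) at the point

Answer: (nabla_X Y)^x = 9/13, (nabla_X Y)^y = 5


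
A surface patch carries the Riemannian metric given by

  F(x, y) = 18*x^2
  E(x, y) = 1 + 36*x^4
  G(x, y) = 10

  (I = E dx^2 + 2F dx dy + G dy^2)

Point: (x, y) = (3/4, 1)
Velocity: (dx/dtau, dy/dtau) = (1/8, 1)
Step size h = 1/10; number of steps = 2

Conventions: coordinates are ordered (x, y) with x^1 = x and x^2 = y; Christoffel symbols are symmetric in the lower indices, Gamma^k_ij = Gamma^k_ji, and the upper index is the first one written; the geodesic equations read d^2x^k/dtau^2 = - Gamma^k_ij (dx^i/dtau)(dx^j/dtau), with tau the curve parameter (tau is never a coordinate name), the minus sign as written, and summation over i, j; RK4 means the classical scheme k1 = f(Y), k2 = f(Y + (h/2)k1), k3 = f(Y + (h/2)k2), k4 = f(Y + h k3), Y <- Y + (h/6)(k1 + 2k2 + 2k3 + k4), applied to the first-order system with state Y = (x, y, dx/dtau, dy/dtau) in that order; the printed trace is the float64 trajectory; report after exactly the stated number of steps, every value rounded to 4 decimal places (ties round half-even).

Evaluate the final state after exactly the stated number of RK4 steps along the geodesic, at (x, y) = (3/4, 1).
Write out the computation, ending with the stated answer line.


f(Y) = (dx/dtau, dy/dtau, -Gamma^x_ij Y'^i Y'^j, -Gamma^y_ij Y'^i Y'^j) with the Gammas evaluated at the stage position; h = 0.100000; intermediate values shown to 6 dp
step 0: x = 0.7500, y = 1.0000, dx/dtau = 0.1250, dy/dtau = 1.0000
step 1:
  k1: at (x, y) = (0.750000, 1.000000), (dx/dtau, dy/dtau) = (0.125000, 1.000000); Gamma_xxx = 1.420015, Gamma_xxy = 0.000000, Gamma_xyy = 0.000000, Gamma_yxx = 1.262235, Gamma_yxy = 0.000000, Gamma_yyy = 0.000000; k1 = (0.125000, 1.000000, -0.022188, -0.019722)
  k2: at (x, y) = (0.756250, 1.050000), (dx/dtau, dy/dtau) = (0.123891, 0.999014); Gamma_xxx = 1.430108, Gamma_xxy = 0.000000, Gamma_xyy = 0.000000, Gamma_yxx = 1.250282, Gamma_yxy = 0.000000, Gamma_yyy = 0.000000; k2 = (0.123891, 0.999014, -0.021951, -0.019190)
  k3: at (x, y) = (0.756195, 1.049951), (dx/dtau, dy/dtau) = (0.123902, 0.999040); Gamma_xxx = 1.430020, Gamma_xxy = 0.000000, Gamma_xyy = 0.000000, Gamma_yxx = 1.250389, Gamma_yxy = 0.000000, Gamma_yyy = 0.000000; k3 = (0.123902, 0.999040, -0.021953, -0.019196)
  k4: at (x, y) = (0.762390, 1.099904), (dx/dtau, dy/dtau) = (0.122805, 0.998080); Gamma_xxx = 1.439633, Gamma_xxy = 0.000000, Gamma_xyy = 0.000000, Gamma_yxx = 1.238418, Gamma_yxy = 0.000000, Gamma_yyy = 0.000000; k4 = (0.122805, 0.998080, -0.021711, -0.018677)
  Y <- Y + (h/6)(k1 + 2k2 + 2k3 + k4): x = 0.7624, y = 1.0999, dx/dtau = 0.1228, dy/dtau = 0.9981
step 2:
  k1: at (x, y) = (0.762390, 1.099903), (dx/dtau, dy/dtau) = (0.122805, 0.998080); Gamma_xxx = 1.439632, Gamma_xxy = 0.000000, Gamma_xyy = 0.000000, Gamma_yxx = 1.238418, Gamma_yxy = 0.000000, Gamma_yyy = 0.000000; k1 = (0.122805, 0.998080, -0.021711, -0.018677)
  k2: at (x, y) = (0.768530, 1.149807), (dx/dtau, dy/dtau) = (0.121719, 0.997147); Gamma_xxx = 1.448773, Gamma_xxy = 0.000000, Gamma_xyy = 0.000000, Gamma_yxx = 1.226446, Gamma_yxy = 0.000000, Gamma_yyy = 0.000000; k2 = (0.121719, 0.997147, -0.021464, -0.018171)
  k3: at (x, y) = (0.768476, 1.149760), (dx/dtau, dy/dtau) = (0.121732, 0.997172); Gamma_xxx = 1.448694, Gamma_xxy = 0.000000, Gamma_xyy = 0.000000, Gamma_yxx = 1.226553, Gamma_yxy = 0.000000, Gamma_yyy = 0.000000; k3 = (0.121732, 0.997172, -0.021468, -0.018176)
  k4: at (x, y) = (0.774563, 1.199620), (dx/dtau, dy/dtau) = (0.120658, 0.996263); Gamma_xxx = 1.457382, Gamma_xxy = 0.000000, Gamma_xyy = 0.000000, Gamma_yxx = 1.214591, Gamma_yxy = 0.000000, Gamma_yyy = 0.000000; k4 = (0.120658, 0.996263, -0.021217, -0.017682)
  Y <- Y + (h/6)(k1 + 2k2 + 2k3 + k4): x = 0.7746, y = 1.1996, dx/dtau = 0.1207, dy/dtau = 0.9963

Answer: x = 0.7746, y = 1.1996, dx/dtau = 0.1207, dy/dtau = 0.9963


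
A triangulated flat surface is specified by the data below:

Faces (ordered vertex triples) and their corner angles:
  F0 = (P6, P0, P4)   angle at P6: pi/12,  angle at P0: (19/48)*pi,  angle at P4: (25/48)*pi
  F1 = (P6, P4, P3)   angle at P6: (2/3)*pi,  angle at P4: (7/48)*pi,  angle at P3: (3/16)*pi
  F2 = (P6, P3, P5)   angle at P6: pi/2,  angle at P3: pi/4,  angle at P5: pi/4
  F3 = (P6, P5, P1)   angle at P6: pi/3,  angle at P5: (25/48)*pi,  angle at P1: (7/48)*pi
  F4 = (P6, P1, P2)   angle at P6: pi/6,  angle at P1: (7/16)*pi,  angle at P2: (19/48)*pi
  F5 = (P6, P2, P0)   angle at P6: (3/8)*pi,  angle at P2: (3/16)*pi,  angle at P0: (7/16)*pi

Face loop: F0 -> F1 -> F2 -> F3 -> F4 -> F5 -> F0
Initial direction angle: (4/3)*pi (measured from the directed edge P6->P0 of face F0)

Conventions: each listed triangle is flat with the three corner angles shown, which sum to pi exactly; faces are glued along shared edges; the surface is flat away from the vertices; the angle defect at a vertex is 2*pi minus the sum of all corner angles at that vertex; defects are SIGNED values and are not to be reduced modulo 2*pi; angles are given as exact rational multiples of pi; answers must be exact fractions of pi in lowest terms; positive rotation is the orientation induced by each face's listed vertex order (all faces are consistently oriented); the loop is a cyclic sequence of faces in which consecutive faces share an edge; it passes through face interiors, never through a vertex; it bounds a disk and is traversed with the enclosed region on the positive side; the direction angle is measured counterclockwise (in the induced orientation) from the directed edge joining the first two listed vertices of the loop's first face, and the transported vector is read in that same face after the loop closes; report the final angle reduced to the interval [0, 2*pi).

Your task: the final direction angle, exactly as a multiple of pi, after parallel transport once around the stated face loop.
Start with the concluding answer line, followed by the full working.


Answer: final direction angle = (29/24)*pi

enclosed vertex P6: corner angles sum to (17/8)*pi, defect = 2*pi - (17/8)*pi = -pi/8
the rotation equals the total enclosed defect, so the final angle is initial + defects (mod 2*pi)
final angle = (4/3)*pi - pi/8 = (29/24)*pi (mod 2*pi)


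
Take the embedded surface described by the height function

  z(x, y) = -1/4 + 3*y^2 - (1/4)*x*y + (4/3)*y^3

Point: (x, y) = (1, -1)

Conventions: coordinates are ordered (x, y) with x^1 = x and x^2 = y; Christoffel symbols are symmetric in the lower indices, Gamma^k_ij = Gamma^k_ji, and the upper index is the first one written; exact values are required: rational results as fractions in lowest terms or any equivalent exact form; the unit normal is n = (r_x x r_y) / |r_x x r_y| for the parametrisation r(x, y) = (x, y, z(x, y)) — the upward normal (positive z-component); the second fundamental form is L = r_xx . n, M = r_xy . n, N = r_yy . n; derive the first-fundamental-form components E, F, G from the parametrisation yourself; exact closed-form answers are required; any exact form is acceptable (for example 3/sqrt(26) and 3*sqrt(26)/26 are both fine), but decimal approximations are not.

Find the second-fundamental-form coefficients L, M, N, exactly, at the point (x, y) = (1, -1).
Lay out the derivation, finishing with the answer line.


z_x = 1/4, z_y = -9/4, z_xx = 0, z_xy = -1/4, z_yy = -2
E = 17/16, F = -9/16, G = 97/16; answer radicand W^2 = 49/8
unnormalised second-form numerators: l = 0, m = -1/4, n = -2; L = l/sqrt(49/8), and similarly M = m/sqrt(W^2), N = n/sqrt(W^2)

Answer: L = 0, M = -sqrt(2)/14, N = -4*sqrt(2)/7
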